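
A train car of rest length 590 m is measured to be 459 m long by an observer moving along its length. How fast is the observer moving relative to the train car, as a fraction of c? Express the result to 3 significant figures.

0.628c

Length contraction gives γ = L₀/L = 590/459 = 1.2854.
β = √(1 − 1/γ²) = √0.394766 = 0.628.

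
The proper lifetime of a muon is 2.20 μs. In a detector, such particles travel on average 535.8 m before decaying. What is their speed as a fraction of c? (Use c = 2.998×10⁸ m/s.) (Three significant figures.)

0.631c

d = βγcτ ⇒ βγ = d/(cτ) = 535.8 m / (659.56 m) = 0.81236.
β = (βγ)/√(1+(βγ)²) = 0.81236/√1.659929 = 0.631.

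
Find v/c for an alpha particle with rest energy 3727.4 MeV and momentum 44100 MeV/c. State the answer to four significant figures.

pc/(mc²) = 44100/3727.4 = 11.831 = βγ = β/√(1−β²).
So β² = x²/(1 + x²) with x = 11.831: x² = 139.973, β² = 139.973/140.973 = 0.992906, β = 0.9964.

0.9964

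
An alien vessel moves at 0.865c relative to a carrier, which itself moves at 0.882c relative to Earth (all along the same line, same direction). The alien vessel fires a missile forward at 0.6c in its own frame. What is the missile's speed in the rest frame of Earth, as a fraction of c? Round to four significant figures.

Compose velocities in two stages. Stage 1 (into S'): u₁ = (0.6+0.865)/(1+0.6×0.865) = 0.96445.
Stage 2 (into S): u = (0.96445+0.882)/(1+0.96445×0.882) = 0.99773, so the speed is 0.9977c.

0.9977c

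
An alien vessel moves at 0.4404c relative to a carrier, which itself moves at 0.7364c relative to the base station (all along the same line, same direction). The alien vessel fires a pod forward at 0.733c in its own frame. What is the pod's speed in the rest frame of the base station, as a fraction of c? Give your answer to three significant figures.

0.982c

Apply u = (u'+v)/(1+u'v) twice. Pod in the carrier frame: (0.733+0.4404)/(1+0.733·0.4404) = 1.1734/1.3228132 = 0.88705c.
That velocity, transformed to the rest frame of the base station: (0.88705+0.7364)/(1+0.88705·0.7364) = 1.62345/1.65322362 = 0.98199c.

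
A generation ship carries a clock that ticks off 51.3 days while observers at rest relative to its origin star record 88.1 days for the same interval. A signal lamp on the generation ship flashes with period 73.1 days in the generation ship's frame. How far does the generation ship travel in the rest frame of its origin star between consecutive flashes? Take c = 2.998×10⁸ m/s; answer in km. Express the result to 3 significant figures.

2.64×10^12 km

γ = Δt/Δτ = 88.1/51.3 = 1.71735.
β = √(1 − 1/γ²) = 0.81298. Lab-frame period = γτ = 1.71735×73.1 days = 125.54 days. Distance = βc × γτ = 0.81298 × 2.998×10⁸ m/s × 10846656 s = 2.6437×10^15 m = 2.64×10^12 km.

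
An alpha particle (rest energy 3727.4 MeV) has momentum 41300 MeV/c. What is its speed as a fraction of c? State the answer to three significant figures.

0.996c

βγ = pc/(mc²) = 41300/3727.4 = 11.08.
Since γ² = 1 + (βγ)² = 123.766, γ = √123.766 = 11.125, and β = (βγ)/γ = 11.08/11.125 = 0.996.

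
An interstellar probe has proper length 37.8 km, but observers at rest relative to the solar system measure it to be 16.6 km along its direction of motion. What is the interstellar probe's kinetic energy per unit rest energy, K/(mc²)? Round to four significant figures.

γ = L₀/L = 37.8/16.6 = 2.27711.
Since K = (γ−1)mc², K/(mc²) = 2.27711 − 1 = 1.277.

1.277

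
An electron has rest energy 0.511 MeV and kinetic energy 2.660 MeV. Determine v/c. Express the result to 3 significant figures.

0.987

γ = 1 + K/(mc²) = 1 + 2.660/0.511 = 6.2055.
β = √(1 − 1/γ²) = √(1 − 0.0259685) = √0.9740315 = 0.987.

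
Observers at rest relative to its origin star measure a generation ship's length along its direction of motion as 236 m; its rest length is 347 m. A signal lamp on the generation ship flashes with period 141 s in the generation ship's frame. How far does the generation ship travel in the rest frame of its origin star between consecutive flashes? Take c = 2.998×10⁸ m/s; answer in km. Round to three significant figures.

4.56×10^7 km

γ = L₀/L = 347/236 = 1.47034.
β = √(1 − 1/γ²) = 0.73311. Lab-frame period = γτ = 1.47034×141 s = 207.32 s. Distance = βc × γτ = 0.73311 × 2.998×10⁸ m/s × 207.32 s = 4.5566×10^10 m = 4.56×10^7 km.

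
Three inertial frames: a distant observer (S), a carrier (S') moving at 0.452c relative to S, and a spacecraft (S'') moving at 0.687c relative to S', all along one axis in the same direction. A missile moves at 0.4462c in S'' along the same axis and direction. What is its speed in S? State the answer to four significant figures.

Compose velocities in two stages. Stage 1 (into S'): u₁ = (0.4462+0.687)/(1+0.4462×0.687) = 0.86733.
Stage 2 (into S): u = (0.86733+0.452)/(1+0.86733×0.452) = 0.94777, so the speed is 0.9478c.

0.9478c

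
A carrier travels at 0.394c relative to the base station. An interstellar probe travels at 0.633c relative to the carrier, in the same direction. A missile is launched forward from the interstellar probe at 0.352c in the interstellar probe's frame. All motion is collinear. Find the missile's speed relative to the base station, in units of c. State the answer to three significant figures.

Apply u = (u'+v)/(1+u'v) twice. Missile in the carrier frame: (0.352+0.633)/(1+0.352·0.633) = 0.985/1.222816 = 0.80552c.
That velocity, transformed to the rest frame of the base station: (0.80552+0.394)/(1+0.80552·0.394) = 1.19952/1.31737488 = 0.91054c.

0.911c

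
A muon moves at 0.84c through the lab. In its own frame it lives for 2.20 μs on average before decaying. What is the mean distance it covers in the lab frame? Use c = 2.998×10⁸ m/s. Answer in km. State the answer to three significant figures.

1.02 km

γ = 1/√(1 − β²) = 1/√(1 − 0.7056) = 1/√0.2944 = 1/0.542586 = 1.843.
Lab-frame lifetime: Δt = γτ = 1.843 × 2.20 μs = 4.0546 μs.
Distance: d = vΔt = 0.84 × 2.998×10⁸ m/s × 4.0546×10^-6 s = 1020 m = 1.02 km.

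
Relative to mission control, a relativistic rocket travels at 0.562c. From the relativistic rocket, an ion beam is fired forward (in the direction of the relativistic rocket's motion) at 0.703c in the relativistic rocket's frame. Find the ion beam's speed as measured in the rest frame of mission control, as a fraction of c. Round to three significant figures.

0.907c

Relativistic velocity addition: u = (u' + v)/(1 + u'v/c²), with u' = 0.703c and v = 0.562c.
Numerator: 0.703 + 0.562 = 1.265. Denominator: 1 + (0.703)(0.562) = 1.395086.
u = 1.265/1.395086 = 0.90675, so the speed is 0.907c.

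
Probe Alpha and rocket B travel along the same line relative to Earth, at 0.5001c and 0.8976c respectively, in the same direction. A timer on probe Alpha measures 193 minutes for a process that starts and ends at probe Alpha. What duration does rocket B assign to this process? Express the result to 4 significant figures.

278.6 minutes

Transform probe Alpha's velocity into rocket B's frame: (0.5001 − 0.8976)/(1 − 0.5001·0.8976) = −0.3975/0.55111024, so the relative speed is 0.72127c.
γ for this relative speed: γ = 1/√(1 − 0.52023) = 1.4437.
The clock on probe Alpha records proper time, so rocket B measures Δt = γΔτ = 1.4437 × 193 = 278.6 minutes.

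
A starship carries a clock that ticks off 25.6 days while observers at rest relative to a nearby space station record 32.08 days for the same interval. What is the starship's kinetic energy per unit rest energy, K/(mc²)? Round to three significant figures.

0.253

γ = Δt/Δτ = 32.08/25.6 = 1.25312.
K/(mc²) = γ − 1 = 1.25312 − 1 = 0.253.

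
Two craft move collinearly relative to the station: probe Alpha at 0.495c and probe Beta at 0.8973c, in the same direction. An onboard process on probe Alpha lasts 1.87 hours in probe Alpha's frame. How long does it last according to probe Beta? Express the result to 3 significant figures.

2.71 hours

Transform probe Alpha's velocity into probe Beta's frame: (0.495 − 0.8973)/(1 − 0.495·0.8973) = −0.4023/0.5558365, so the relative speed is 0.72377c.
At |u| = 0.72377c, γ = (1 − 0.523843)^(−1/2) = 1.4492.
Probe Alpha's interval is proper; time dilation gives Δt_B = γΔτ = 1.4492 × 1.87 hours = 2.71 hours.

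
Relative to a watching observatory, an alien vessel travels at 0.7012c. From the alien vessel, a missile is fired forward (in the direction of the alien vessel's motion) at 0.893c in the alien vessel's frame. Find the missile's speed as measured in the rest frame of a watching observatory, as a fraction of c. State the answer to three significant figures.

In units of c, u = (u' + v)/(1 + u'v) with u' = 0.893 and v = 0.7012.
Numerator: 0.893 + 0.7012 = 1.5942. Denominator: 1 + (0.893)(0.7012) = 1.6261716.
u = 1.5942/1.6261716 = 0.98034, so the speed is 0.980c.

0.980c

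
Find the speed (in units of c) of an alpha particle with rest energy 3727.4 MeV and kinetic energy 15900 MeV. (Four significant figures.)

γ = 1 + K/(mc²) = 1 + 15900/3727.4 = 5.2657.
β = √(1 − 1/γ²) = √(1 − 0.0360652) = √0.9639348 = 0.9818.

0.9818c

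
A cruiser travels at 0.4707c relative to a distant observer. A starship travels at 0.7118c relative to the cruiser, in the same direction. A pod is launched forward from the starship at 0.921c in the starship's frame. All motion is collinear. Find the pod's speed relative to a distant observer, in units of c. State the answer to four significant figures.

Apply u = (u'+v)/(1+u'v) twice. Pod in the cruiser frame: (0.921+0.7118)/(1+0.921·0.7118) = 1.6328/1.6555678 = 0.98625c.
That velocity, transformed to the rest frame of a distant observer: (0.98625+0.4707)/(1+0.98625·0.4707) = 1.45695/1.464227875 = 0.99503c.

0.9950c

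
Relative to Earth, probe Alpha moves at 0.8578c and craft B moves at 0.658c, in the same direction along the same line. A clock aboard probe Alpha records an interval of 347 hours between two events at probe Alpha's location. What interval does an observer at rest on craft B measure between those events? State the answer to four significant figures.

390.5 hours

Transform probe Alpha's velocity into craft B's frame: (0.8578 − 0.658)/(1 − 0.8578·0.658) = 0.1998/0.4355676, so the relative speed is 0.45871c.
γ for this relative speed: γ = 1/√(1 − 0.210415) = 1.1254.
The clock on probe Alpha records proper time, so craft B measures Δt = γΔτ = 1.1254 × 347 = 390.5 hours.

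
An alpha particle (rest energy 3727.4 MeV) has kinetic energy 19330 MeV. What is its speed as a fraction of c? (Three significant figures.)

K = (γ−1)mc², so γ = 1 + 19330/3727.4 = 6.1859.
Then v/c = √(1 − γ⁻²) = √(1 − 0.0261333) = √0.9738667 = 0.987.

0.987c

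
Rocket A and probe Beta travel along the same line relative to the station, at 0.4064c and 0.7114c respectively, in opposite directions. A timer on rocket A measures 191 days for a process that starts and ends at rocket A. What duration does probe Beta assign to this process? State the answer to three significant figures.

Speed of rocket A in probe Beta's frame: u = (v_A + v_B)/(1 + v_A v_B/c²) = (0.4064 + 0.7114)/(1 + 0.4064×0.7114) = 1.1178/1.28911296 = 0.86711; |u| = 0.86711c.
γ for this relative speed: γ = 1/√(1 − 0.75188) = 2.0076.
Rocket A's interval is proper; time dilation gives Δt_B = γΔτ = 2.0076 × 191 days = 383 days.

383 days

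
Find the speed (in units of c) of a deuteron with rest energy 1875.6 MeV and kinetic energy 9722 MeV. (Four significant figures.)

0.9868c

γ = 1 + K/(mc²) = 1 + 9722/1875.6 = 6.1834.
β = √(1 − 1/γ²) = √(1 − 0.0261544) = √0.9738456 = 0.9868.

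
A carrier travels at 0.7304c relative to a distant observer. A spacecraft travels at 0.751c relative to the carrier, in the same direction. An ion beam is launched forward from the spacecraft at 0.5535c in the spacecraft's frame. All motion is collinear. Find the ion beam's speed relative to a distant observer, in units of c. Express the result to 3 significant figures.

First combine the ion beam and spacecraft (S''→S'): u₁ = (0.5535 + 0.751)/(1 + 0.5535×0.751) = 1.3045/1.4156785 = 0.92147.
Then combine with the carrier (S'→S): u = (0.92147 + 0.7304)/(1 + 0.92147×0.7304) = 1.65187/1.673041688 = 0.98735.

0.987c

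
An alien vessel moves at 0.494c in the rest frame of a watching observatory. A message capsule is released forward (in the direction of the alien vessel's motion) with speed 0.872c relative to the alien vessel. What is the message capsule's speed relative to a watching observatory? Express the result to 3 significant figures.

In units of c, u = (u' + v)/(1 + u'v) with u' = 0.872 and v = 0.494.
Numerator: 0.872 + 0.494 = 1.366. Denominator: 1 + (0.872)(0.494) = 1.430768.
u = 1.366/1.430768 = 0.95473, so the speed is 0.955c.

0.955c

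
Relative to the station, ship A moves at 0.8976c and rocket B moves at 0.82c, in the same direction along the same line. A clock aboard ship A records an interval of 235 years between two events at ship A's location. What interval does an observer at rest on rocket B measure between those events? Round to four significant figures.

245.9 years

Speed of ship A in rocket B's frame: u = (v_A − v_B)/(1 − v_A v_B/c²) = (0.8976 − 0.82)/(1 − 0.8976×0.82) = 0.0776/0.263968 = 0.29398; |u| = 0.29398c.
At |u| = 0.29398c, γ = (1 − 0.0864242)^(−1/2) = 1.0462.
Ship A's interval is proper; time dilation gives Δt_B = γΔτ = 1.0462 × 235 years = 245.9 years.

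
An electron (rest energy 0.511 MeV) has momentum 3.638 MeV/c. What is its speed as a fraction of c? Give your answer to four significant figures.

0.9903c

βγ = pc/(mc²) = 3.638/0.511 = 7.1194.
Since γ² = 1 + (βγ)² = 51.6859, γ = √51.6859 = 7.18929, and β = (βγ)/γ = 7.1194/7.18929 = 0.9903.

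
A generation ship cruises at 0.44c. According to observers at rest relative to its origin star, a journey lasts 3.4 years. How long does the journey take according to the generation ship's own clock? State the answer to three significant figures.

γ = 1/√(1 − β²) = 1/√(1 − 0.1936) = 1/√0.8064 = 1/0.897998 = 1.1136.
The generation ship's clock runs slow as seen from its origin star, so Δτ = Δt/γ = 3.4/1.1136 = 3.05 years.

3.05 years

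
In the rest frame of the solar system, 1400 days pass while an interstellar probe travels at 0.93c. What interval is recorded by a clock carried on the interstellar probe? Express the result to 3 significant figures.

515 days

γ = 1/√(1 − β²) = 1/√(1 − 0.8649) = 1/√0.1351 = 1/0.36756 = 2.7206.
The interstellar probe's clock runs slow as seen from the solar system, so Δτ = Δt/γ = 1400/2.7206 = 515 days.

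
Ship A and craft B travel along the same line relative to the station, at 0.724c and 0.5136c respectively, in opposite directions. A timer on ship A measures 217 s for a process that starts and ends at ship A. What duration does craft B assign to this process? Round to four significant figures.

503.0 s

Transform ship A's velocity into craft B's frame: (0.724 + 0.5136)/(1 + 0.724·0.5136) = 1.2376/1.3718464, so the relative speed is 0.90214c.
At |u| = 0.90214c, γ = (1 − 0.813857)^(−1/2) = 2.3178.
Ship A's interval is proper; time dilation gives Δt_B = γΔτ = 2.3178 × 217 s = 503.0 s.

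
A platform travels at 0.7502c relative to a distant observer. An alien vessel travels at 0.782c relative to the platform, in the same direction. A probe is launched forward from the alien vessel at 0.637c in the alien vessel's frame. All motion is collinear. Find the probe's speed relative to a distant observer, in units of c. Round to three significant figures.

0.992c

Compose velocities in two stages. Stage 1 (into S'): u₁ = (0.637+0.782)/(1+0.637×0.782) = 0.94718.
Stage 2 (into S): u = (0.94718+0.7502)/(1+0.94718×0.7502) = 0.99229, so the speed is 0.992c.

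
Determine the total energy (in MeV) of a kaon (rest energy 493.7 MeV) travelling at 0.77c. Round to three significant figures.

774 MeV

β² = 0.5929, so γ = 1/√0.4071 = 1.5673.
Total energy: E = γmc² = 1.5673 × 493.7 MeV = 774 MeV.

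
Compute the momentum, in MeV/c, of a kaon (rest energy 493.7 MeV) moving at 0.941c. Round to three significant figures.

β² = 0.885481, so γ = 1/√0.114519 = 2.955.
Momentum: p = γβ·mc = 2.955 × 0.941 × 493.7 MeV/c = 1370 MeV/c.

1370 MeV/c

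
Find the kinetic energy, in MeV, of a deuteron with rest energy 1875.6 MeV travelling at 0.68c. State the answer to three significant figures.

682 MeV

γ = 1/√(1 − β²) = 1/√(1 − 0.4624) = 1/√0.5376 = 1/0.733212 = 1.36386.
Kinetic energy: K = (γ − 1)mc² = (1.36386 − 1) × 1875.6 MeV = 0.36386 × 1875.6 = 682 MeV.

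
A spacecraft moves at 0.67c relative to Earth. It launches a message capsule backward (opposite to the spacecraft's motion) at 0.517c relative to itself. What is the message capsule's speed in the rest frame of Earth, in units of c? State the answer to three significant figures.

0.234c

In units of c, u = (u' + v)/(1 + u'v) with u' = −0.517 and v = 0.67.
Numerator: −0.517 + 0.67 = 0.153. Denominator: 1 + (−0.517)(0.67) = 0.65361.
u = 0.153/0.65361 = 0.23408, so the speed is 0.234c.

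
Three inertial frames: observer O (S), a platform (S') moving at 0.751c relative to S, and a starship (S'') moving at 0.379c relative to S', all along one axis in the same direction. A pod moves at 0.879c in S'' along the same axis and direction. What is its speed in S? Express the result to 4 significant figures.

0.9918c

Apply u = (u'+v)/(1+u'v) twice. Pod in the platform frame: (0.879+0.379)/(1+0.879·0.379) = 1.258/1.333141 = 0.94364c.
That velocity, transformed to the rest frame of observer O: (0.94364+0.751)/(1+0.94364·0.751) = 1.69464/1.70867364 = 0.99179c.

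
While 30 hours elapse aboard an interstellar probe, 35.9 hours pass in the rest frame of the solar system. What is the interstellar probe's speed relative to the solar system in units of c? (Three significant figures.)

γ = Δt/Δτ = 35.9/30 = 1.1967.
β = √(1 − 1/γ²) = √(1 − 0.69828) = √0.30172 = 0.549.

0.549c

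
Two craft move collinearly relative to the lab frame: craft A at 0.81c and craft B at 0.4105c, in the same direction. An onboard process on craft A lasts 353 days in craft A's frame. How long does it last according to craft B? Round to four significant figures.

440.6 days

Transform craft A's velocity into craft B's frame: (0.81 − 0.4105)/(1 − 0.81·0.4105) = 0.3995/0.667495, so the relative speed is 0.59851c.
γ for this relative speed: γ = 1/√(1 − 0.358214) = 1.2483.
Craft A's interval is proper; time dilation gives Δt_B = γΔτ = 1.2483 × 353 days = 440.6 days.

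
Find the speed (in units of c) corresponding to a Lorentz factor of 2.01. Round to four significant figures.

0.8675c

β = √(1 − 1/γ²) = √(1 − 1/4.0401) = √0.752481 = 0.8675.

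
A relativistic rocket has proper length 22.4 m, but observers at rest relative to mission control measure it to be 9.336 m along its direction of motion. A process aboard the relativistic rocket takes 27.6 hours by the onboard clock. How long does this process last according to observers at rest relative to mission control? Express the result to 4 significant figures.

Length contraction gives γ = L₀/L = 22.4/9.336 = 2.39931.
Δt = γΔτ = 2.39931 × 27.6 = 66.22 hours.

66.22 hours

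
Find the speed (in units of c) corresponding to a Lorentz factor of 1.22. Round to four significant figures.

β = √(1 − 1/γ²) = √(1 − 1/1.4884) = √0.328138 = 0.5728.

0.5728c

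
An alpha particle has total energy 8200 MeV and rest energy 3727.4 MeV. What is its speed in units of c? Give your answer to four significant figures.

Total energy E = γmc² gives γ = 8200/3727.4 = 2.1999.
Hence β = √(1 − 1/γ²) = √(1 − 0.20663) = √0.79337 = 0.8907.

0.8907c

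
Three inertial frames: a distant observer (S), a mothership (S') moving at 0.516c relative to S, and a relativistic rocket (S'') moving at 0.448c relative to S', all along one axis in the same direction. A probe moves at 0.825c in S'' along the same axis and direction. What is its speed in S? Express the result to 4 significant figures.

Apply u = (u'+v)/(1+u'v) twice. Probe in the mothership frame: (0.825+0.448)/(1+0.825·0.448) = 1.273/1.3696 = 0.92947c.
That velocity, transformed to the rest frame of a distant observer: (0.92947+0.516)/(1+0.92947·0.516) = 1.44547/1.47960652 = 0.97693c.

0.9769c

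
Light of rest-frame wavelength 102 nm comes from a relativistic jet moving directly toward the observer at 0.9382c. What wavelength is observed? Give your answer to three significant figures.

Relativistic Doppler for wavelength: λ_obs = λ_src · √((1−β)/(1+β)).
With β = 0.9382: factor = √(0.0618/1.9382) = 0.17856.
λ_obs = 102 × 0.17856 = 18.2 nm.

18.2 nm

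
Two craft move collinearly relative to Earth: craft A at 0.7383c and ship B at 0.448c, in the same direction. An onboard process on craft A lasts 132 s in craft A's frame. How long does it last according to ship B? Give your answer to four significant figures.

146.5 s

Transform craft A's velocity into ship B's frame: (0.7383 − 0.448)/(1 − 0.7383·0.448) = 0.2903/0.6692416, so the relative speed is 0.43377c.
At |u| = 0.43377c, γ = (1 − 0.188156)^(−1/2) = 1.1098.
The clock on craft A records proper time, so ship B measures Δt = γΔτ = 1.1098 × 132 = 146.5 s.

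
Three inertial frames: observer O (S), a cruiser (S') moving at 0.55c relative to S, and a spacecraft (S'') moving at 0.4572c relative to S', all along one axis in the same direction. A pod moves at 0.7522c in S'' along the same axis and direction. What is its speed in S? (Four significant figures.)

0.9699c

Apply u = (u'+v)/(1+u'v) twice. Pod in the cruiser frame: (0.7522+0.4572)/(1+0.7522·0.4572) = 1.2094/1.34390584 = 0.89991c.
That velocity, transformed to the rest frame of observer O: (0.89991+0.55)/(1+0.89991·0.55) = 1.44991/1.4949505 = 0.96987c.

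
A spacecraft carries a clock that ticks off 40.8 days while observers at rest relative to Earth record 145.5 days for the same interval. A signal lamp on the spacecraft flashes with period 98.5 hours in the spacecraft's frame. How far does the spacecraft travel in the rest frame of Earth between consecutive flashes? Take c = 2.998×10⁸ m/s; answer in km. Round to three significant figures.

From Δt = γΔτ: γ = 145.5/40.8 = 3.56618.
β = √(1 − 1/γ²) = 0.95988. Lab-frame period = γτ = 3.56618×98.5 hours = 351.27 hours. Distance = βc × γτ = 0.95988 × 2.998×10⁸ m/s × 1264572 s = 3.6391×10^14 m = 3.64×10^11 km.

3.64×10^11 km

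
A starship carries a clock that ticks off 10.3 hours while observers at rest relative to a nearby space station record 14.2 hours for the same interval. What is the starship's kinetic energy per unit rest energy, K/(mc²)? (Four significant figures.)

0.3786

From Δt = γΔτ: γ = 14.2/10.3 = 1.37864.
Since K = (γ−1)mc², K/(mc²) = 1.37864 − 1 = 0.3786.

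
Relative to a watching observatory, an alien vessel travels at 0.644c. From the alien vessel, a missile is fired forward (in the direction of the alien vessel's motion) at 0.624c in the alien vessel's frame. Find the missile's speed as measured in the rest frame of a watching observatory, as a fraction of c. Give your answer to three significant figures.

Relativistic velocity addition: u = (u' + v)/(1 + u'v/c²), with u' = 0.624c and v = 0.644c.
Numerator: 0.624 + 0.644 = 1.268. Denominator: 1 + (0.624)(0.644) = 1.401856.
u = 1.268/1.401856 = 0.90452, so the speed is 0.905c.

0.905c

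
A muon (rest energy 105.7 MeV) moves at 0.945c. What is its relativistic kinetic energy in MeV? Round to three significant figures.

217 MeV

Lorentz factor: γ = (1 − 0.893025)^(−1/2) = 3.0574.
Kinetic energy: K = (γ − 1)mc² = (3.0574 − 1) × 105.7 MeV = 2.0574 × 105.7 = 217 MeV.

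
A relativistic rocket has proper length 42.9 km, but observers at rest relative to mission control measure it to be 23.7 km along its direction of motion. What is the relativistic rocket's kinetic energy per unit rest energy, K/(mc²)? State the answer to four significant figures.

From L = L₀/γ: γ = 42.9/23.7 = 1.81013.
Since K = (γ−1)mc², K/(mc²) = 1.81013 − 1 = 0.8101.

0.8101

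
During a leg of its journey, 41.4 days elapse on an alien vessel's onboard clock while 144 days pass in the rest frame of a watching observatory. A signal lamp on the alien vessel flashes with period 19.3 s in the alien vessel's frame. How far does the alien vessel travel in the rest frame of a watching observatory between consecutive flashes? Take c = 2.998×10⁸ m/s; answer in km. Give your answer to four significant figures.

γ = Δt/Δτ = 144/41.4 = 3.47826.
β = √(1 − 1/γ²) = 0.95778. Lab-frame period = γτ = 3.47826×19.3 s = 67.13 s. Distance = βc × γτ = 0.95778 × 2.998×10⁸ m/s × 67.13 s = 1.9276×10^10 m = 1.928×10^7 km.

1.928×10^7 km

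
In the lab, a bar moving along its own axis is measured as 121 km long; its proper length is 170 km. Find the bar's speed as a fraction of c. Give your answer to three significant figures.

0.702c

Length contraction gives γ = L₀/L = 170/121 = 1.405.
β = √(1 − 1/γ²) = √0.493421 = 0.702.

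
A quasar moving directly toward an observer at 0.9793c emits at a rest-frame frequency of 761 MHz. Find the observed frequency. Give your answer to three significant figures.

Relativistic Doppler (source moving toward): f_obs = f_src · √((1+β)/(1−β)).
With β = 0.9793: factor = √(1.9793/0.0207) = 9.7785.
f_obs = 761 × 9.7785 = 7440 MHz.

7440 MHz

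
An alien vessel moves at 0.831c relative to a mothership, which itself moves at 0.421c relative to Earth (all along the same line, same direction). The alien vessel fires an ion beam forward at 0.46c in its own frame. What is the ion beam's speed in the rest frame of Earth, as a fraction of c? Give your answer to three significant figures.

First combine the ion beam and alien vessel (S''→S'): u₁ = (0.46 + 0.831)/(1 + 0.46×0.831) = 1.291/1.38226 = 0.93398.
Then combine with the mothership (S'→S): u = (0.93398 + 0.421)/(1 + 0.93398×0.421) = 1.35498/1.39320558 = 0.97256.

0.973c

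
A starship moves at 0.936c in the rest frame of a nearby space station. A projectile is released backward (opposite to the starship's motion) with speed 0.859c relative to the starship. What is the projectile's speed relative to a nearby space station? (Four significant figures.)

Relativistic velocity addition: u = (u' + v)/(1 + u'v/c²), with u' = −0.859c and v = 0.936c.
Numerator: −0.859 + 0.936 = 0.077. Denominator: 1 + (−0.859)(0.936) = 0.195976.
u = 0.077/0.195976 = 0.39291, so the speed is 0.3929c.

0.3929c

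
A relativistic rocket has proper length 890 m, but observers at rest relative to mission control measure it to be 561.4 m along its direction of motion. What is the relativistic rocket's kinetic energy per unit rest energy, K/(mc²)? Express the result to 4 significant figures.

Length contraction gives γ = L₀/L = 890/561.4 = 1.58532.
K/(mc²) = γ − 1 = 1.58532 − 1 = 0.5853.

0.5853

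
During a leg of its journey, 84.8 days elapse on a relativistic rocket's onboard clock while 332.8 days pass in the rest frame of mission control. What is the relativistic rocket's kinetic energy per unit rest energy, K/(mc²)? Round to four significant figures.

2.925

From Δt = γΔτ: γ = 332.8/84.8 = 3.92453.
K/(mc²) = γ − 1 = 3.92453 − 1 = 2.925.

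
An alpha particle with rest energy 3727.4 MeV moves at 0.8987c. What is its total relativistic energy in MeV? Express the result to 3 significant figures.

With β = 0.8987, γ = 1/√(1 − 0.8987²) = 1/√0.19233831 = 2.2802.
Total energy: E = γmc² = 2.2802 × 3727.4 MeV = 8500 MeV.

8500 MeV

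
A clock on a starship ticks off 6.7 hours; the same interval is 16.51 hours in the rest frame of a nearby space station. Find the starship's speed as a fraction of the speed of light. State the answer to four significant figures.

0.9140c

γ = Δt/Δτ = 16.51/6.7 = 2.4642.
β = √(1 − 1/γ²) = √(1 − 0.164683) = √0.835317 = 0.9140.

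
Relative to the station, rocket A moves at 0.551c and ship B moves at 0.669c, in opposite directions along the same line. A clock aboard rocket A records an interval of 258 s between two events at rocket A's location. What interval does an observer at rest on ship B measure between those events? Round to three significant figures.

569 s

The velocity of rocket A relative to ship B is (0.551 + 0.669)c / (1 + 0.551×0.669) = 0.89141c; relative speed 0.89141c.
γ for this relative speed: γ = 1/√(1 − 0.794612) = 2.2065.
The clock on rocket A records proper time, so ship B measures Δt = γΔτ = 2.2065 × 258 = 569 s.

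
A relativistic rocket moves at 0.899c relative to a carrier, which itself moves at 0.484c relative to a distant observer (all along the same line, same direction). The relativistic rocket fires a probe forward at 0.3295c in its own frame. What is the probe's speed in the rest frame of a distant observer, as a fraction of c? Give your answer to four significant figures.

0.9815c

Apply u = (u'+v)/(1+u'v) twice. Probe in the carrier frame: (0.3295+0.899)/(1+0.3295·0.899) = 1.2285/1.2962205 = 0.94776c.
That velocity, transformed to the rest frame of a distant observer: (0.94776+0.484)/(1+0.94776·0.484) = 1.43176/1.45871584 = 0.98152c.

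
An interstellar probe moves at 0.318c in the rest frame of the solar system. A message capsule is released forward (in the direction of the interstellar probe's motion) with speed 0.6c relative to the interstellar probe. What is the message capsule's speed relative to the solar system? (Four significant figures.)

0.7709c

In units of c, u = (u' + v)/(1 + u'v) with u' = 0.6 and v = 0.318.
Numerator: 0.6 + 0.318 = 0.918. Denominator: 1 + (0.6)(0.318) = 1.1908.
u = 0.918/1.1908 = 0.77091, so the speed is 0.7709c.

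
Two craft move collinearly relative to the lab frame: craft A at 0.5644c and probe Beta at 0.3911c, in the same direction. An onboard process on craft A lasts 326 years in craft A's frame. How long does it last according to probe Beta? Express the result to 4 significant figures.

334.4 years

Transform craft A's velocity into probe Beta's frame: (0.5644 − 0.3911)/(1 − 0.5644·0.3911) = 0.1733/0.77926316, so the relative speed is 0.22239c.
γ for this relative speed: γ = 1/√(1 − 0.0494573) = 1.0257.
Craft A's interval is proper; time dilation gives Δt_B = γΔτ = 1.0257 × 326 years = 334.4 years.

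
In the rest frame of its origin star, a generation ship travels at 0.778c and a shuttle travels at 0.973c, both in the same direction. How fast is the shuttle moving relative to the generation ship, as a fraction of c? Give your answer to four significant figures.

0.8024c

Transform to the generation ship's frame: u' = (u − v)/(1 − uv/c²).
u' = (0.973 − 0.778)/(1 − 0.973×0.778) = 0.195/0.243006 = 0.80245.
Speed in the generation ship's frame: 0.8024c (in the same direction).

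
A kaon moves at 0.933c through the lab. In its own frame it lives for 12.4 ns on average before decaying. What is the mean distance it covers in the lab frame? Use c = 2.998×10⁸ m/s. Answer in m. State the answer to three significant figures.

γ = 1/√(1 − β²) = 1/√(1 − 0.870489) = 1/√0.129511 = 1/0.359876 = 2.7787.
Lab-frame lifetime: Δt = γτ = 2.7787 × 12.4 ns = 34.456 ns.
Distance: d = vΔt = 0.933 × 2.998×10⁸ m/s × 3.4456×10^-8 s = 9.64 m.

9.64 m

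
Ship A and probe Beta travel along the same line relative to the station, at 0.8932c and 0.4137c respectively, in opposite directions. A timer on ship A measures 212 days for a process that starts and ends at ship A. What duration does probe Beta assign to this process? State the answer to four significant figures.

Speed of ship A in probe Beta's frame: u = (v_A + v_B)/(1 + v_A v_B/c²) = (0.8932 + 0.4137)/(1 + 0.8932×0.4137) = 1.3069/1.36951684 = 0.95428; |u| = 0.95428c.
γ for this relative speed: γ = 1/√(1 − 0.91065) = 3.3454.
The clock on ship A records proper time, so probe Beta measures Δt = γΔτ = 3.3454 × 212 = 709.2 days.

709.2 days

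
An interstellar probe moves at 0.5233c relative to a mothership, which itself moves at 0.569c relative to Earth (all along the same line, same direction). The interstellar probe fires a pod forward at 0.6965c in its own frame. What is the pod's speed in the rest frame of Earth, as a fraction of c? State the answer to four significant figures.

First combine the pod and interstellar probe (S''→S'): u₁ = (0.6965 + 0.5233)/(1 + 0.6965×0.5233) = 1.2198/1.36447845 = 0.89397.
Then combine with the mothership (S'→S): u = (0.89397 + 0.569)/(1 + 0.89397×0.569) = 1.46297/1.50866893 = 0.96971.

0.9697c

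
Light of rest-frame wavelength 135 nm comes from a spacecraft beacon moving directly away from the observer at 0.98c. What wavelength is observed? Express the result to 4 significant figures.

1343 nm

Relativistic Doppler for wavelength: λ_obs = λ_src · √((1+β)/(1−β)).
With β = 0.98: factor = √(1.98/0.02) = 9.9499.
λ_obs = 135 × 9.9499 = 1343 nm.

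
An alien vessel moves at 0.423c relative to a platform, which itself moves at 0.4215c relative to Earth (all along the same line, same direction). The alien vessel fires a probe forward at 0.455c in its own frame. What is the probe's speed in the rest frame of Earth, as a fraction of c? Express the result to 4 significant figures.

First combine the probe and alien vessel (S''→S'): u₁ = (0.455 + 0.423)/(1 + 0.455×0.423) = 0.878/1.192465 = 0.73629.
Then combine with the platform (S'→S): u = (0.73629 + 0.4215)/(1 + 0.73629×0.4215) = 1.15779/1.310346235 = 0.88358.

0.8836c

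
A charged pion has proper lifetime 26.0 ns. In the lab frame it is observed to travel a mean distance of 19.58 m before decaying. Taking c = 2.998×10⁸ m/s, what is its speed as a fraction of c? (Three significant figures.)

Let x = d/(cτ) = 19.58 m / (2.998×10⁸ m/s × 2.600×10^-8 s) = 2.5119. Since d = βγcτ, x = βγ = β/√(1−β²).
Solving: β² = x²/(1+x²) = 6.30964/7.30964 = 0.863194, so β = 0.929.

0.929c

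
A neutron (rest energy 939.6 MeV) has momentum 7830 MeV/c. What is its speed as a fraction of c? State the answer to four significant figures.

βγ = pc/(mc²) = 7830/939.6 = 8.3333.
Since γ² = 1 + (βγ)² = 70.4439, γ = √70.4439 = 8.39309, and β = (βγ)/γ = 8.3333/8.39309 = 0.9929.

0.9929c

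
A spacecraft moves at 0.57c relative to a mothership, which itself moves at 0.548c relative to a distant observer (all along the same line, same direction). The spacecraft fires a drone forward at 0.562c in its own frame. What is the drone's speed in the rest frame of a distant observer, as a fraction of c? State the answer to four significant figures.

Compose velocities in two stages. Stage 1 (into S'): u₁ = (0.562+0.57)/(1+0.562×0.57) = 0.85735.
Stage 2 (into S): u = (0.85735+0.548)/(1+0.85735×0.548) = 0.95613, so the speed is 0.9561c.

0.9561c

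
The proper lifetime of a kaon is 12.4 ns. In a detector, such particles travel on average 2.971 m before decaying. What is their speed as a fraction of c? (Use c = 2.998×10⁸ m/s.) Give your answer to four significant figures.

d = βγcτ ⇒ βγ = d/(cτ) = 2.971 m / (3.71752 m) = 0.79919.
β = (βγ)/√(1+(βγ)²) = 0.79919/√1.638705 = 0.6243.

0.6243c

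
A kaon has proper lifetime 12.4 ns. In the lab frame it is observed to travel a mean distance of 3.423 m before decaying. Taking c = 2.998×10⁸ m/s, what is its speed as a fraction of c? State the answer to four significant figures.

Lab distance = (lab lifetime)·v = γτ·βc, so βγ = d/(cτ) = 3.423/(2.998×10⁸ × 1.240×10^-8) = 0.92078.
With βγ = 0.92078: γ² = 1 + (βγ)² = 1.847836, and β = (βγ)/γ = 0.92078/1.35935 = 0.6774.

0.6774c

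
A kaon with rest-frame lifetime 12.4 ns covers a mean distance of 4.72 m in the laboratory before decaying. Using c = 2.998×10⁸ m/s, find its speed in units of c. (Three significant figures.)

0.786c

Let x = d/(cτ) = 4.720 m / (2.998×10⁸ m/s × 1.240×10^-8 s) = 1.2697. Since d = βγcτ, x = βγ = β/√(1−β²).
Solving: β² = x²/(1+x²) = 1.61214/2.61214 = 0.617172, so β = 0.786.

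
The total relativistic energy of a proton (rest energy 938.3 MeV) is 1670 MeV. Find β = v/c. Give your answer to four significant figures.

0.8272

γ = E/(mc²) = 1670/938.3 = 1.7798.
β = √(1 − 1/γ²) = √(1 − 0.315688) = √0.684312 = 0.8272.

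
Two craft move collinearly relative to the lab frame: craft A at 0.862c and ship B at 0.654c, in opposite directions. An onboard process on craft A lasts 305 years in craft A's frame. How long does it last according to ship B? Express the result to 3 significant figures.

1240 years

Transform craft A's velocity into ship B's frame: (0.862 + 0.654)/(1 + 0.862·0.654) = 1.516/1.563748, so the relative speed is 0.96947c.
At |u| = 0.96947c, γ = (1 − 0.939872)^(−1/2) = 4.0781.
Craft A's interval is proper; time dilation gives Δt_B = γΔτ = 4.0781 × 305 years = 1240 years.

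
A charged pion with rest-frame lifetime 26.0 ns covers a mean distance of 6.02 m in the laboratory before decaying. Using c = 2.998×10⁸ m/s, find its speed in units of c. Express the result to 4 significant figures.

0.6112c

d = βγcτ ⇒ βγ = d/(cτ) = 6.020 m / (7.7948 m) = 0.77231.
β = (βγ)/√(1+(βγ)²) = 0.77231/√1.596463 = 0.6112.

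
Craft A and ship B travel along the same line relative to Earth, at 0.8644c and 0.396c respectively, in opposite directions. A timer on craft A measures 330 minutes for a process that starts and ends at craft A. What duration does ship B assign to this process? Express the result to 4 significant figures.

Speed of craft A in ship B's frame: u = (v_A + v_B)/(1 + v_A v_B/c²) = (0.8644 + 0.396)/(1 + 0.8644×0.396) = 1.2604/1.3423024 = 0.93898; |u| = 0.93898c.
γ for this relative speed: γ = 1/√(1 − 0.881683) = 2.9072.
Craft A's interval is proper; time dilation gives Δt_B = γΔτ = 2.9072 × 330 minutes = 959.4 minutes.

959.4 minutes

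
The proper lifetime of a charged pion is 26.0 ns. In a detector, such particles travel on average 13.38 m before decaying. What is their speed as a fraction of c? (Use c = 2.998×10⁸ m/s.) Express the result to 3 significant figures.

Let x = d/(cτ) = 13.38 m / (2.998×10⁸ m/s × 2.600×10^-8 s) = 1.7165. Since d = βγcτ, x = βγ = β/√(1−β²).
Solving: β² = x²/(1+x²) = 2.94637/3.94637 = 0.746603, so β = 0.864.

0.864c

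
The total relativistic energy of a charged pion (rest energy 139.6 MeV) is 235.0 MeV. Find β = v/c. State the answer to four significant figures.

Total energy E = γmc² gives γ = 235.0/139.6 = 1.6834.
Hence β = √(1 − 1/γ²) = √(1 − 0.352879) = √0.647121 = 0.8044.

0.8044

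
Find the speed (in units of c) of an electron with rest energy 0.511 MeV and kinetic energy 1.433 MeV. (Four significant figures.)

0.9648c

K = (γ−1)mc², so γ = 1 + 1.433/0.511 = 3.8043.
Then v/c = √(1 − γ⁻²) = √(1 − 0.0690956) = √0.9309044 = 0.9648.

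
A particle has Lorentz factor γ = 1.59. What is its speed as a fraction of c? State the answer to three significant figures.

β = √(1 − 1/γ²) = √(1 − 1/2.5281) = √0.604446 = 0.777.

0.777c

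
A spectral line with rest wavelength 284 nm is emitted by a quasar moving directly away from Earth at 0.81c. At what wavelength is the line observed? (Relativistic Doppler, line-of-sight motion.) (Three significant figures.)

Relativistic Doppler for wavelength: λ_obs = λ_src · √((1+β)/(1−β)).
With β = 0.81: factor = √(1.81/0.19) = 3.0865.
λ_obs = 284 × 3.0865 = 877 nm.

877 nm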